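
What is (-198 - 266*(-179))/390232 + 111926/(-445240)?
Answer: -1410350437/10859180980 ≈ -0.12988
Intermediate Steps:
(-198 - 266*(-179))/390232 + 111926/(-445240) = (-198 + 47614)*(1/390232) + 111926*(-1/445240) = 47416*(1/390232) - 55963/222620 = 5927/48779 - 55963/222620 = -1410350437/10859180980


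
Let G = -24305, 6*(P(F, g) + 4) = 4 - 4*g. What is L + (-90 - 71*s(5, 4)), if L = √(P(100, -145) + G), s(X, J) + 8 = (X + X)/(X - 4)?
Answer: -232 + I*√217905/3 ≈ -232.0 + 155.6*I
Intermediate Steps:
s(X, J) = -8 + 2*X/(-4 + X) (s(X, J) = -8 + (X + X)/(X - 4) = -8 + (2*X)/(-4 + X) = -8 + 2*X/(-4 + X))
P(F, g) = -10/3 - 2*g/3 (P(F, g) = -4 + (4 - 4*g)/6 = -4 + (⅔ - 2*g/3) = -10/3 - 2*g/3)
L = I*√217905/3 (L = √((-10/3 - ⅔*(-145)) - 24305) = √((-10/3 + 290/3) - 24305) = √(280/3 - 24305) = √(-72635/3) = I*√217905/3 ≈ 155.6*I)
L + (-90 - 71*s(5, 4)) = I*√217905/3 + (-90 - 142*(16 - 3*5)/(-4 + 5)) = I*√217905/3 + (-90 - 142*(16 - 15)/1) = I*√217905/3 + (-90 - 142) = I*√217905/3 - 232 = -232 + I*√217905/3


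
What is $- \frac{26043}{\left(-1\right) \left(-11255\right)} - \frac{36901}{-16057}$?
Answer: $- \frac{2851696}{180721535} \approx -0.015779$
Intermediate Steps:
$- \frac{26043}{\left(-1\right) \left(-11255\right)} - \frac{36901}{-16057} = - \frac{26043}{11255} - - \frac{36901}{16057} = \left(-26043\right) \frac{1}{11255} + \frac{36901}{16057} = - \frac{26043}{11255} + \frac{36901}{16057} = - \frac{2851696}{180721535}$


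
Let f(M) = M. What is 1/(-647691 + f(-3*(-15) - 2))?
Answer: -1/647648 ≈ -1.5440e-6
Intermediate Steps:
1/(-647691 + f(-3*(-15) - 2)) = 1/(-647691 + (-3*(-15) - 2)) = 1/(-647691 + (45 - 2)) = 1/(-647691 + 43) = 1/(-647648) = -1/647648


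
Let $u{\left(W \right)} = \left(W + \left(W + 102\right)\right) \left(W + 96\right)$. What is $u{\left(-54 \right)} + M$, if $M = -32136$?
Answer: $-32388$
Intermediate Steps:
$u{\left(W \right)} = \left(96 + W\right) \left(102 + 2 W\right)$ ($u{\left(W \right)} = \left(W + \left(102 + W\right)\right) \left(96 + W\right) = \left(102 + 2 W\right) \left(96 + W\right) = \left(96 + W\right) \left(102 + 2 W\right)$)
$u{\left(-54 \right)} + M = \left(9792 + 2 \left(-54\right)^{2} + 294 \left(-54\right)\right) - 32136 = \left(9792 + 2 \cdot 2916 - 15876\right) - 32136 = \left(9792 + 5832 - 15876\right) - 32136 = -252 - 32136 = -32388$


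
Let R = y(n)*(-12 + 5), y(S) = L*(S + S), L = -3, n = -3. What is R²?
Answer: 15876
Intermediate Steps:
y(S) = -6*S (y(S) = -3*(S + S) = -6*S)
R = -126 (R = (-6*(-3))*(-12 + 5) = 18*(-7) = -126)
R² = (-126)² = 15876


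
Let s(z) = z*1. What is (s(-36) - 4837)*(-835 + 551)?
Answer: 1383932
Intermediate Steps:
s(z) = z
(s(-36) - 4837)*(-835 + 551) = (-36 - 4837)*(-835 + 551) = -4873*(-284) = 1383932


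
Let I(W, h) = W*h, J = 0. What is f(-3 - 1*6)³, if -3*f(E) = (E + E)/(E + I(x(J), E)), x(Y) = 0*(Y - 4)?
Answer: -8/27 ≈ -0.29630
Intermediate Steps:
x(Y) = 0 (x(Y) = 0*(-4 + Y) = 0)
f(E) = -⅔ (f(E) = -(E + E)/(3*(E + 0*E)) = -2*E/(3*(E + 0)) = -2*E/(3*E) = -⅓*2 = -⅔)
f(-3 - 1*6)³ = (-⅔)³ = -8/27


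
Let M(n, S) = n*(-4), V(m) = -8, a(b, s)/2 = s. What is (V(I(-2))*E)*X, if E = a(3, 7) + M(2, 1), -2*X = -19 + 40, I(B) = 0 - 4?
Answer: 504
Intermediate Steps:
I(B) = -4
a(b, s) = 2*s
X = -21/2 (X = -(-19 + 40)/2 = -1/2*21 = -21/2 ≈ -10.500)
M(n, S) = -4*n
E = 6 (E = 2*7 - 4*2 = 14 - 8 = 6)
(V(I(-2))*E)*X = -8*6*(-21/2) = -48*(-21/2) = 504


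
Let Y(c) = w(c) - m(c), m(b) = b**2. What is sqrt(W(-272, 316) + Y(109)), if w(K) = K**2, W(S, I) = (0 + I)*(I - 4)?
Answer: 4*sqrt(6162) ≈ 313.99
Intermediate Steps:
W(S, I) = I*(-4 + I)
Y(c) = 0 (Y(c) = c**2 - c**2 = 0)
sqrt(W(-272, 316) + Y(109)) = sqrt(316*(-4 + 316) + 0) = sqrt(316*312 + 0) = sqrt(98592 + 0) = sqrt(98592) = 4*sqrt(6162)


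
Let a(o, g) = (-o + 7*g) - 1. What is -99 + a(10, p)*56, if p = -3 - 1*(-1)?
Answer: -1499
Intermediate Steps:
p = -2 (p = -3 + 1 = -2)
a(o, g) = -1 - o + 7*g
-99 + a(10, p)*56 = -99 + (-1 - 1*10 + 7*(-2))*56 = -99 + (-1 - 10 - 14)*56 = -99 - 25*56 = -99 - 1400 = -1499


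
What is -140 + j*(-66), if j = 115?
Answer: -7730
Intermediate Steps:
-140 + j*(-66) = -140 + 115*(-66) = -140 - 7590 = -7730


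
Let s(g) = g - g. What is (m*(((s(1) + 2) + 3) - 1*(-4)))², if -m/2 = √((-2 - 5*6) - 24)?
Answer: -18144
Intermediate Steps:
s(g) = 0
m = -4*I*√14 (m = -2*√((-2 - 5*6) - 24) = -2*√((-2 - 30) - 24) = -2*√(-32 - 24) = -4*I*√14 ≈ -14.967*I)
(m*(((s(1) + 2) + 3) - 1*(-4)))² = ((-4*I*√14)*(((0 + 2) + 3) - 1*(-4)))² = ((-4*I*√14)*((2 + 3) + 4))² = ((-4*I*√14)*(5 + 4))² = (-4*I*√14*9)² = (-36*I*√14)² = -18144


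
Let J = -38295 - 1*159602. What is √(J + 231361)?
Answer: 2*√8366 ≈ 182.93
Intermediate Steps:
J = -197897 (J = -38295 - 159602 = -197897)
√(J + 231361) = √(-197897 + 231361) = √33464 = 2*√8366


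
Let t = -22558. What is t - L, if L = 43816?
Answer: -66374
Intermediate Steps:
t - L = -22558 - 1*43816 = -22558 - 43816 = -66374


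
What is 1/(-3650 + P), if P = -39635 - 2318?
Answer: -1/45603 ≈ -2.1928e-5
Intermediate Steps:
P = -41953
1/(-3650 + P) = 1/(-3650 - 41953) = 1/(-45603) = -1/45603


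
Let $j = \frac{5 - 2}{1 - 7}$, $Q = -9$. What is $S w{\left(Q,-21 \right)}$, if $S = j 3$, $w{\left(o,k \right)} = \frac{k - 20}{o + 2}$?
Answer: $- \frac{123}{14} \approx -8.7857$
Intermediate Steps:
$j = - \frac{1}{2}$ ($j = \frac{3}{-6} = 3 \left(- \frac{1}{6}\right) = - \frac{1}{2} \approx -0.5$)
$w{\left(o,k \right)} = \frac{-20 + k}{2 + o}$
$S = - \frac{3}{2}$ ($S = \left(- \frac{1}{2}\right) 3 = - \frac{3}{2} \approx -1.5$)
$S w{\left(Q,-21 \right)} = - \frac{3 \frac{-20 - 21}{2 - 9}}{2} = - \frac{3 \frac{1}{-7} \left(-41\right)}{2} = - \frac{3 \left(\left(- \frac{1}{7}\right) \left(-41\right)\right)}{2} = \left(- \frac{3}{2}\right) \frac{41}{7} = - \frac{123}{14}$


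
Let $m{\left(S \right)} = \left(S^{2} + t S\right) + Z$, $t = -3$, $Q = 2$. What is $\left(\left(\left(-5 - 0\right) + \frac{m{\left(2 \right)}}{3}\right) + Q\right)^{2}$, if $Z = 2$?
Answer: $9$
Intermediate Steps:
$m{\left(S \right)} = 2 + S^{2} - 3 S$ ($m{\left(S \right)} = \left(S^{2} - 3 S\right) + 2 = 2 + S^{2} - 3 S$)
$\left(\left(\left(-5 - 0\right) + \frac{m{\left(2 \right)}}{3}\right) + Q\right)^{2} = \left(\left(\left(-5 - 0\right) + \frac{2 + 2^{2} - 6}{3}\right) + 2\right)^{2} = \left(\left(\left(-5 + 0\right) + \frac{2 + 4 - 6}{3}\right) + 2\right)^{2} = \left(\left(-5 + \frac{1}{3} \cdot 0\right) + 2\right)^{2} = \left(\left(-5 + 0\right) + 2\right)^{2} = \left(-5 + 2\right)^{2} = \left(-3\right)^{2} = 9$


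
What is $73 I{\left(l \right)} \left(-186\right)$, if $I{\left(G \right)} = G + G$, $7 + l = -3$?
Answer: $271560$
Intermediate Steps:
$l = -10$ ($l = -7 - 3 = -10$)
$I{\left(G \right)} = 2 G$
$73 I{\left(l \right)} \left(-186\right) = 73 \cdot 2 \left(-10\right) \left(-186\right) = 73 \left(-20\right) \left(-186\right) = \left(-1460\right) \left(-186\right) = 271560$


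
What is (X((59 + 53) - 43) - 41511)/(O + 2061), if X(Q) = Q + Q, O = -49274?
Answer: 41373/47213 ≈ 0.87631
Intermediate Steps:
X(Q) = 2*Q
(X((59 + 53) - 43) - 41511)/(O + 2061) = (2*((59 + 53) - 43) - 41511)/(-49274 + 2061) = (2*(112 - 43) - 41511)/(-47213) = (2*69 - 41511)*(-1/47213) = (138 - 41511)*(-1/47213) = -41373*(-1/47213) = 41373/47213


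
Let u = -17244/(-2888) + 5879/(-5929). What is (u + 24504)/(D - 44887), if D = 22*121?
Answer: -104916519233/180754162050 ≈ -0.58044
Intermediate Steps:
u = 21315281/4280738 (u = -17244*(-1/2888) + 5879*(-1/5929) = 4311/722 - 5879/5929 = 21315281/4280738 ≈ 4.9793)
D = 2662
(u + 24504)/(D - 44887) = (21315281/4280738 + 24504)/(2662 - 44887) = (104916519233/4280738)/(-42225) = (104916519233/4280738)*(-1/42225) = -104916519233/180754162050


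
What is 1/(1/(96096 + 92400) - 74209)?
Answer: -188496/13988099663 ≈ -1.3475e-5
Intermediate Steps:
1/(1/(96096 + 92400) - 74209) = 1/(1/188496 - 74209) = 1/(-13988099663/188496) = -188496/13988099663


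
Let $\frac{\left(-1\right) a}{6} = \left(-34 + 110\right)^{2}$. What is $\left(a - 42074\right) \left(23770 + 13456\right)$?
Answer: $-2856350980$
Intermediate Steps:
$a = -34656$ ($a = - 6 \left(-34 + 110\right)^{2} = - 6 \cdot 76^{2} = \left(-6\right) 5776 = -34656$)
$\left(a - 42074\right) \left(23770 + 13456\right) = \left(-34656 - 42074\right) \left(23770 + 13456\right) = \left(-76730\right) 37226 = -2856350980$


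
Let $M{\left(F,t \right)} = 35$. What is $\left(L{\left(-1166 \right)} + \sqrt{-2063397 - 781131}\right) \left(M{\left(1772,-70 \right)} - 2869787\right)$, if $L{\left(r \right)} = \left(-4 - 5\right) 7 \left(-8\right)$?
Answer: $-1446355008 - 11479008 i \sqrt{177783} \approx -1.4464 \cdot 10^{9} - 4.84 \cdot 10^{9} i$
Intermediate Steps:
$L{\left(r \right)} = 504$ ($L{\left(r \right)} = \left(-9\right) 7 \left(-8\right) = \left(-63\right) \left(-8\right) = 504$)
$\left(L{\left(-1166 \right)} + \sqrt{-2063397 - 781131}\right) \left(M{\left(1772,-70 \right)} - 2869787\right) = \left(504 + \sqrt{-2063397 - 781131}\right) \left(35 - 2869787\right) = \left(504 + \sqrt{-2844528}\right) \left(-2869752\right) = \left(504 + 4 i \sqrt{177783}\right) \left(-2869752\right) = -1446355008 - 11479008 i \sqrt{177783}$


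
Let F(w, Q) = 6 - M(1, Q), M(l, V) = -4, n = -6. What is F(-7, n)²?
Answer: 100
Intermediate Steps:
F(w, Q) = 10 (F(w, Q) = 6 - 1*(-4) = 6 + 4 = 10)
F(-7, n)² = 10² = 100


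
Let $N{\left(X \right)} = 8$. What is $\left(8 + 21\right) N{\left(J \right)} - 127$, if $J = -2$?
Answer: $105$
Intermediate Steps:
$\left(8 + 21\right) N{\left(J \right)} - 127 = \left(8 + 21\right) 8 - 127 = 29 \cdot 8 - 127 = 232 - 127 = 105$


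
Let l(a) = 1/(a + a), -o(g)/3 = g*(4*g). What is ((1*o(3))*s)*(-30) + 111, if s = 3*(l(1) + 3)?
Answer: 34131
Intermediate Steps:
o(g) = -12*g² (o(g) = -3*g*4*g = -12*g²)
l(a) = 1/(2*a)
s = 21/2 (s = 3*((½)/1 + 3) = 3*((½)*1 + 3) = 3*(½ + 3) = 3*(7/2) = 21/2 ≈ 10.500)
((1*o(3))*s)*(-30) + 111 = ((1*(-12*3²))*(21/2))*(-30) + 111 = ((1*(-12*9))*(21/2))*(-30) + 111 = ((1*(-108))*(21/2))*(-30) + 111 = -108*21/2*(-30) + 111 = -1134*(-30) + 111 = 34020 + 111 = 34131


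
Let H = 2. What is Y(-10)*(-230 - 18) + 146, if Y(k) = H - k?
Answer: -2830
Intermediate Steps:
Y(k) = 2 - k
Y(-10)*(-230 - 18) + 146 = (2 - 1*(-10))*(-230 - 18) + 146 = (2 + 10)*(-248) + 146 = 12*(-248) + 146 = -2976 + 146 = -2830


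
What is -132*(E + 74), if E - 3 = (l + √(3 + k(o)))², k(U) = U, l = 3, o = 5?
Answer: -12408 - 1584*√2 ≈ -14648.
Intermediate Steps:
E = 3 + (3 + 2*√2)² (E = 3 + (3 + √(3 + 5))² = 3 + (3 + √8)² = 3 + (3 + 2*√2)² ≈ 36.971)
-132*(E + 74) = -132*((20 + 12*√2) + 74) = -132*(94 + 12*√2) = -12408 - 1584*√2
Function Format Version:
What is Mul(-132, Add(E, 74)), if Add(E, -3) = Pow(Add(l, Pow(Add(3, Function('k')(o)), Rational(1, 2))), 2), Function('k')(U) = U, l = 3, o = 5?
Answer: Add(-12408, Mul(-1584, Pow(2, Rational(1, 2)))) ≈ -14648.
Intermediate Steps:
E = Add(3, Pow(Add(3, Mul(2, Pow(2, Rational(1, 2)))), 2)) (E = Add(3, Pow(Add(3, Pow(Add(3, 5), Rational(1, 2))), 2)) = Add(3, Pow(Add(3, Pow(8, Rational(1, 2))), 2)) = Add(3, Pow(Add(3, Mul(2, Pow(2, Rational(1, 2)))), 2)) ≈ 36.971)
Mul(-132, Add(E, 74)) = Mul(-132, Add(Add(20, Mul(12, Pow(2, Rational(1, 2)))), 74)) = Mul(-132, Add(94, Mul(12, Pow(2, Rational(1, 2))))) = Add(-12408, Mul(-1584, Pow(2, Rational(1, 2))))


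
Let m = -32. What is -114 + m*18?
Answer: -690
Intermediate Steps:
-114 + m*18 = -114 - 32*18 = -114 - 576 = -690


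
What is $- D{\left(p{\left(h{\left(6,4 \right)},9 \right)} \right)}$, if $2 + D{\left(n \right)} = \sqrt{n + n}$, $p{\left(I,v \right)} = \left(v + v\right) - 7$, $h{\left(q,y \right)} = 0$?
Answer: $2 - \sqrt{22} \approx -2.6904$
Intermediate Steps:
$p{\left(I,v \right)} = -7 + 2 v$ ($p{\left(I,v \right)} = 2 v - 7 = -7 + 2 v$)
$D{\left(n \right)} = -2 + \sqrt{2} \sqrt{n}$ ($D{\left(n \right)} = -2 + \sqrt{n + n} = -2 + \sqrt{2 n} = -2 + \sqrt{2} \sqrt{n}$)
$- D{\left(p{\left(h{\left(6,4 \right)},9 \right)} \right)} = - (-2 + \sqrt{2} \sqrt{-7 + 2 \cdot 9}) = - (-2 + \sqrt{2} \sqrt{-7 + 18}) = - (-2 + \sqrt{2} \sqrt{11}) = - (-2 + \sqrt{22}) = 2 - \sqrt{22}$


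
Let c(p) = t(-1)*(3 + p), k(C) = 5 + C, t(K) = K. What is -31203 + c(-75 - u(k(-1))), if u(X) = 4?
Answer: -31127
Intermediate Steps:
c(p) = -3 - p (c(p) = -(3 + p) = -3 - p)
-31203 + c(-75 - u(k(-1))) = -31203 + (-3 - (-75 - 1*4)) = -31203 + (-3 - (-75 - 4)) = -31203 + (-3 - 1*(-79)) = -31203 + (-3 + 79) = -31203 + 76 = -31127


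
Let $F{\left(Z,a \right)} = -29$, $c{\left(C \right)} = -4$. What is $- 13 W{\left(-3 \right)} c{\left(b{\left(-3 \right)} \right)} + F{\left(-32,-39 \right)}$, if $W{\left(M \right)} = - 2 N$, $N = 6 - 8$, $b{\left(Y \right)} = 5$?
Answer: $179$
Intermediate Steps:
$N = -2$ ($N = 6 - 8 = -2$)
$W{\left(M \right)} = 4$ ($W{\left(M \right)} = \left(-2\right) \left(-2\right) = 4$)
$- 13 W{\left(-3 \right)} c{\left(b{\left(-3 \right)} \right)} + F{\left(-32,-39 \right)} = \left(-13\right) 4 \left(-4\right) - 29 = \left(-52\right) \left(-4\right) - 29 = 208 - 29 = 179$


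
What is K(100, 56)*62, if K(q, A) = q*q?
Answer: 620000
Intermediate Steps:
K(q, A) = q²
K(100, 56)*62 = 100²*62 = 10000*62 = 620000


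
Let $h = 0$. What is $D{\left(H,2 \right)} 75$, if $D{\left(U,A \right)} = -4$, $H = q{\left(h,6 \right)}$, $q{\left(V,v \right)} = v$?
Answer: $-300$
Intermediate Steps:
$H = 6$
$D{\left(H,2 \right)} 75 = \left(-4\right) 75 = -300$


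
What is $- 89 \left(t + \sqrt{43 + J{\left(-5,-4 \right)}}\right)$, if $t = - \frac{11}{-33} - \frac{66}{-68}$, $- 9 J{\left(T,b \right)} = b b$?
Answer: $- \frac{11837}{102} - \frac{89 \sqrt{371}}{3} \approx -687.47$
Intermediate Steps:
$J{\left(T,b \right)} = - \frac{b^{2}}{9}$ ($J{\left(T,b \right)} = - \frac{b b}{9} = - \frac{b^{2}}{9}$)
$t = \frac{133}{102}$ ($t = \left(-11\right) \left(- \frac{1}{33}\right) - - \frac{33}{34} = \frac{1}{3} + \frac{33}{34} = \frac{133}{102} \approx 1.3039$)
$- 89 \left(t + \sqrt{43 + J{\left(-5,-4 \right)}}\right) = - 89 \left(\frac{133}{102} + \sqrt{43 - \frac{\left(-4\right)^{2}}{9}}\right) = - 89 \left(\frac{133}{102} + \sqrt{43 - \frac{16}{9}}\right) = - 89 \left(\frac{133}{102} + \sqrt{\frac{371}{9}}\right) = - 89 \left(\frac{133}{102} + \frac{\sqrt{371}}{3}\right) = - \frac{11837}{102} - \frac{89 \sqrt{371}}{3}$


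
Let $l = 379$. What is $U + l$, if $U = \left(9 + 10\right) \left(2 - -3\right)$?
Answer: $474$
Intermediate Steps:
$U = 95$ ($U = 19 \left(2 + 3\right) = 19 \cdot 5 = 95$)
$U + l = 95 + 379 = 474$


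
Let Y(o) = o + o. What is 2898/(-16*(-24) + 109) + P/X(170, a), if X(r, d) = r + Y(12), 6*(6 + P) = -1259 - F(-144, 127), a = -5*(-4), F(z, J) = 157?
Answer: 221453/47821 ≈ 4.6309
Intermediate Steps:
Y(o) = 2*o
a = 20
P = -242 (P = -6 + (-1259 - 1*157)/6 = -6 + (-1259 - 157)/6 = -6 + (⅙)*(-1416) = -6 - 236 = -242)
X(r, d) = 24 + r (X(r, d) = r + 2*12 = r + 24 = 24 + r)
2898/(-16*(-24) + 109) + P/X(170, a) = 2898/(-16*(-24) + 109) - 242/(24 + 170) = 2898/(384 + 109) - 242/194 = 2898/493 - 242*1/194 = 2898*(1/493) - 121/97 = 2898/493 - 121/97 = 221453/47821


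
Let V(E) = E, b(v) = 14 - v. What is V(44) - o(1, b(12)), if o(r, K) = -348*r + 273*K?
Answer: -154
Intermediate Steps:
V(44) - o(1, b(12)) = 44 - (-348*1 + 273*(14 - 1*12)) = 44 - (-348 + 273*(14 - 12)) = 44 - (-348 + 273*2) = 44 - (-348 + 546) = 44 - 1*198 = 44 - 198 = -154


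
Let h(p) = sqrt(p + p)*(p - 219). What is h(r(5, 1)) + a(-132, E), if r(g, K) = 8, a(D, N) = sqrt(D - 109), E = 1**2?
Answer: -844 + I*sqrt(241) ≈ -844.0 + 15.524*I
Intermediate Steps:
E = 1
a(D, N) = sqrt(-109 + D)
h(p) = sqrt(2)*sqrt(p)*(-219 + p) (h(p) = sqrt(2*p)*(-219 + p) = (sqrt(2)*sqrt(p))*(-219 + p) = sqrt(2)*sqrt(p)*(-219 + p))
h(r(5, 1)) + a(-132, E) = sqrt(2)*sqrt(8)*(-219 + 8) + sqrt(-109 - 132) = sqrt(2)*(2*sqrt(2))*(-211) + sqrt(-241) = -844 + I*sqrt(241)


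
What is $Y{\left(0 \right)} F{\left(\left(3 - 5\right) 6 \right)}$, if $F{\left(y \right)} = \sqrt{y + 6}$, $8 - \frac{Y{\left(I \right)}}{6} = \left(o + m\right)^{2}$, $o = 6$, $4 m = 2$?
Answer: $- \frac{411 i \sqrt{6}}{2} \approx - 503.37 i$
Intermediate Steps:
$m = \frac{1}{2}$ ($m = \frac{1}{4} \cdot 2 = \frac{1}{2} \approx 0.5$)
$Y{\left(I \right)} = - \frac{411}{2}$ ($Y{\left(I \right)} = 48 - 6 \left(6 + \frac{1}{2}\right)^{2} = 48 - 6 \left(\frac{13}{2}\right)^{2} = 48 - \frac{507}{2} = - \frac{411}{2}$)
$F{\left(y \right)} = \sqrt{6 + y}$
$Y{\left(0 \right)} F{\left(\left(3 - 5\right) 6 \right)} = - \frac{411 \sqrt{6 + \left(3 - 5\right) 6}}{2} = - \frac{411 \sqrt{6 - 12}}{2} = - \frac{411 \sqrt{-6}}{2} = - \frac{411 i \sqrt{6}}{2}$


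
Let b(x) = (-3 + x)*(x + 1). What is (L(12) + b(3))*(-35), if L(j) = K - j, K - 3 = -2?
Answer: 385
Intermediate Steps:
K = 1 (K = 3 - 2 = 1)
b(x) = (1 + x)*(-3 + x) (b(x) = (-3 + x)*(1 + x) = (1 + x)*(-3 + x))
L(j) = 1 - j
(L(12) + b(3))*(-35) = ((1 - 1*12) + (-3 + 3**2 - 2*3))*(-35) = ((1 - 12) + (-3 + 9 - 6))*(-35) = (-11 + 0)*(-35) = -11*(-35) = 385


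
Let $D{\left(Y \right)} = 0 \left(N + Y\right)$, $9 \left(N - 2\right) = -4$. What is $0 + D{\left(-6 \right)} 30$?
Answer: $0$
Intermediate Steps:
$N = \frac{14}{9}$ ($N = 2 + \frac{1}{9} \left(-4\right) = 2 - \frac{4}{9} = \frac{14}{9} \approx 1.5556$)
$D{\left(Y \right)} = 0$ ($D{\left(Y \right)} = 0 \left(\frac{14}{9} + Y\right) = 0$)
$0 + D{\left(-6 \right)} 30 = 0 + 0 \cdot 30 = 0 + 0 = 0$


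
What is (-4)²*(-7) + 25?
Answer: -87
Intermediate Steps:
(-4)²*(-7) + 25 = 16*(-7) + 25 = -112 + 25 = -87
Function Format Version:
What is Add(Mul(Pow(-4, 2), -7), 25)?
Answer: -87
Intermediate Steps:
Add(Mul(Pow(-4, 2), -7), 25) = Add(Mul(16, -7), 25) = Add(-112, 25) = -87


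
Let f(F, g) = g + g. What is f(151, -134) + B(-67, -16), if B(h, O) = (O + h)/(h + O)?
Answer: -267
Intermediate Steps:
B(h, O) = 1 (B(h, O) = (O + h)/(O + h) = 1)
f(F, g) = 2*g
f(151, -134) + B(-67, -16) = 2*(-134) + 1 = -268 + 1 = -267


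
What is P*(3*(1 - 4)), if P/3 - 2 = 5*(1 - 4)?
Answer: 351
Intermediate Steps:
P = -39 (P = 6 + 3*(5*(1 - 4)) = 6 + 3*(5*(-3)) = 6 + 3*(-15) = 6 - 45 = -39)
P*(3*(1 - 4)) = -117*(1 - 4) = -117*(-3) = -39*(-9) = 351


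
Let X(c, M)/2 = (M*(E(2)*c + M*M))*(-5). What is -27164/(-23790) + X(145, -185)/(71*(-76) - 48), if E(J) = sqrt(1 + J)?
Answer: -376536426671/32378190 - 134125*sqrt(3)/2722 ≈ -11715.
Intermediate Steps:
X(c, M) = -10*M*(M**2 + c*sqrt(3)) (X(c, M) = 2*((M*(sqrt(1 + 2)*c + M*M))*(-5)) = 2*((M*(sqrt(3)*c + M**2))*(-5)) = 2*((M*(c*sqrt(3) + M**2))*(-5)) = 2*((M*(M**2 + c*sqrt(3)))*(-5)) = 2*(-5*M*(M**2 + c*sqrt(3))) = -10*M*(M**2 + c*sqrt(3)))
-27164/(-23790) + X(145, -185)/(71*(-76) - 48) = -27164/(-23790) + (-10*(-185)*((-185)**2 + 145*sqrt(3)))/(71*(-76) - 48) = -27164*(-1/23790) + (-10*(-185)*(34225 + 145*sqrt(3)))/(-5396 - 48) = 13582/11895 + (63316250 + 268250*sqrt(3))/(-5444) = 13582/11895 + (63316250 + 268250*sqrt(3))*(-1/5444) = 13582/11895 + (-31658125/2722 - 134125*sqrt(3)/2722) = -376536426671/32378190 - 134125*sqrt(3)/2722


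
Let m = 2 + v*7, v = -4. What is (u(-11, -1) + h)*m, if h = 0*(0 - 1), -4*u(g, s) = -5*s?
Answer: 65/2 ≈ 32.500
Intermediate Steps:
u(g, s) = 5*s/4 (u(g, s) = -(-5)*s/4 = 5*s/4)
m = -26 (m = 2 - 4*7 = 2 - 28 = -26)
h = 0 (h = 0*(-1) = 0)
(u(-11, -1) + h)*m = ((5/4)*(-1) + 0)*(-26) = (-5/4 + 0)*(-26) = -5/4*(-26) = 65/2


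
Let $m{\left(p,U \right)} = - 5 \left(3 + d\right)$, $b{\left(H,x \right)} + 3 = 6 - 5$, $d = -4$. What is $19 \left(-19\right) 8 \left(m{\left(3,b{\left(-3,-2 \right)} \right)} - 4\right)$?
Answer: $-2888$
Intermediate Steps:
$b{\left(H,x \right)} = -2$ ($b{\left(H,x \right)} = -3 + \left(6 - 5\right) = -3 + 1 = -2$)
$m{\left(p,U \right)} = 5$ ($m{\left(p,U \right)} = - 5 \left(3 - 4\right) = \left(-5\right) \left(-1\right) = 5$)
$19 \left(-19\right) 8 \left(m{\left(3,b{\left(-3,-2 \right)} \right)} - 4\right) = 19 \left(-19\right) 8 \left(5 - 4\right) = \left(-361\right) 8 \cdot 1 = \left(-2888\right) 1 = -2888$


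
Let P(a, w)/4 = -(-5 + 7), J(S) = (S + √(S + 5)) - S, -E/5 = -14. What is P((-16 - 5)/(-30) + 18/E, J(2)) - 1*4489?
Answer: -4497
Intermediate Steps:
E = 70 (E = -5*(-14) = 70)
J(S) = √(5 + S) (J(S) = (S + √(5 + S)) - S = √(5 + S))
P(a, w) = -8 (P(a, w) = 4*(-(-5 + 7)) = 4*(-1*2) = 4*(-2) = -8)
P((-16 - 5)/(-30) + 18/E, J(2)) - 1*4489 = -8 - 1*4489 = -8 - 4489 = -4497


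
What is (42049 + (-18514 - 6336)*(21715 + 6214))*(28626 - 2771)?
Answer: -17943204553855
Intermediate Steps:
(42049 + (-18514 - 6336)*(21715 + 6214))*(28626 - 2771) = (42049 - 24850*27929)*25855 = (42049 - 694035650)*25855 = -693993601*25855 = -17943204553855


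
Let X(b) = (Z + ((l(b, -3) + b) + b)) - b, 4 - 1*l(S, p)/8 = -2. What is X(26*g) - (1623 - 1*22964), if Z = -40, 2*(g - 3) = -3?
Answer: 21388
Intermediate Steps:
g = 3/2 (g = 3 + (1/2)*(-3) = 3 - 3/2 = 3/2 ≈ 1.5000)
l(S, p) = 48 (l(S, p) = 32 - 8*(-2) = 32 + 16 = 48)
X(b) = 8 + b (X(b) = (-40 + ((48 + b) + b)) - b = (-40 + (48 + 2*b)) - b = (8 + 2*b) - b = 8 + b)
X(26*g) - (1623 - 1*22964) = (8 + 26*(3/2)) - (1623 - 1*22964) = (8 + 39) - (1623 - 22964) = 47 - 1*(-21341) = 47 + 21341 = 21388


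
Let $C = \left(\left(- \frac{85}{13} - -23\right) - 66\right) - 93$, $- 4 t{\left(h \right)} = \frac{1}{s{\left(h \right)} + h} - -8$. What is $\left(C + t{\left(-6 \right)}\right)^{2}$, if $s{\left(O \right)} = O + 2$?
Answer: $\frac{5647071609}{270400} \approx 20884.0$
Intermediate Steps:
$s{\left(O \right)} = 2 + O$
$t{\left(h \right)} = -2 - \frac{1}{4 \left(2 + 2 h\right)}$ ($t{\left(h \right)} = - \frac{\frac{1}{\left(2 + h\right) + h} - -8}{4} = - \frac{\frac{1}{2 + 2 h} + 8}{4} = - \frac{8 + \frac{1}{2 + 2 h}}{4} = -2 - \frac{1}{4 \left(2 + 2 h\right)}$)
$C = - \frac{1853}{13}$ ($C = \left(\left(\left(-85\right) \frac{1}{13} + \left(-5 + 28\right)\right) - 66\right) - 93 = \left(\left(- \frac{85}{13} + 23\right) - 66\right) - 93 = \left(\frac{214}{13} - 66\right) - 93 = - \frac{644}{13} - 93 = - \frac{1853}{13} \approx -142.54$)
$\left(C + t{\left(-6 \right)}\right)^{2} = \left(- \frac{1853}{13} + \frac{-17 - -96}{8 \left(1 - 6\right)}\right)^{2} = \left(- \frac{1853}{13} + \frac{-17 + 96}{8 \left(-5\right)}\right)^{2} = \left(- \frac{1853}{13} + \frac{1}{8} \left(- \frac{1}{5}\right) 79\right)^{2} = \left(- \frac{1853}{13} - \frac{79}{40}\right)^{2} = \left(- \frac{75147}{520}\right)^{2} = \frac{5647071609}{270400}$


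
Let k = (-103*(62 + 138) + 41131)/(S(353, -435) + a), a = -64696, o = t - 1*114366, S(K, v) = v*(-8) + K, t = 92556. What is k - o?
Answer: 1327401499/60863 ≈ 21810.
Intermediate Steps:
S(K, v) = K - 8*v (S(K, v) = -8*v + K = K - 8*v)
o = -21810 (o = 92556 - 1*114366 = 92556 - 114366 = -21810)
k = -20531/60863 (k = (-103*(62 + 138) + 41131)/((353 - 8*(-435)) - 64696) = (-103*200 + 41131)/((353 + 3480) - 64696) = (-20600 + 41131)/(3833 - 64696) = 20531/(-60863) = 20531*(-1/60863) = -20531/60863 ≈ -0.33733)
k - o = -20531/60863 - 1*(-21810) = -20531/60863 + 21810 = 1327401499/60863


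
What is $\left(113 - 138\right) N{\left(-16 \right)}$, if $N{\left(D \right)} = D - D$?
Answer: $0$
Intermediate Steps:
$N{\left(D \right)} = 0$
$\left(113 - 138\right) N{\left(-16 \right)} = \left(113 - 138\right) 0 = \left(-25\right) 0 = 0$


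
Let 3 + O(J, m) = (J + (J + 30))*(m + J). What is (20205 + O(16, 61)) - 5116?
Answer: 19860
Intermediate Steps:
O(J, m) = -3 + (30 + 2*J)*(J + m) (O(J, m) = -3 + (J + (J + 30))*(m + J) = -3 + (J + (30 + J))*(J + m) = -3 + (30 + 2*J)*(J + m))
(20205 + O(16, 61)) - 5116 = (20205 + (-3 + 2*16² + 30*16 + 30*61 + 2*16*61)) - 5116 = (20205 + (-3 + 2*256 + 480 + 1830 + 1952)) - 5116 = (20205 + (-3 + 512 + 480 + 1830 + 1952)) - 5116 = (20205 + 4771) - 5116 = 24976 - 5116 = 19860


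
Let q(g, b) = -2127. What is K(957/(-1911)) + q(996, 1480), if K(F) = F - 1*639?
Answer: -1762261/637 ≈ -2766.5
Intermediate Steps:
K(F) = -639 + F (K(F) = F - 639 = -639 + F)
K(957/(-1911)) + q(996, 1480) = (-639 + 957/(-1911)) - 2127 = (-639 + 957*(-1/1911)) - 2127 = (-639 - 319/637) - 2127 = -407362/637 - 2127 = -1762261/637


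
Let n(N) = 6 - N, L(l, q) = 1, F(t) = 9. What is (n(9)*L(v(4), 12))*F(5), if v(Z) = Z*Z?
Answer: -27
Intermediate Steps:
v(Z) = Z**2
(n(9)*L(v(4), 12))*F(5) = ((6 - 1*9)*1)*9 = ((6 - 9)*1)*9 = -3*1*9 = -3*9 = -27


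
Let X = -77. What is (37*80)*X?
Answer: -227920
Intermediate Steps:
(37*80)*X = (37*80)*(-77) = 2960*(-77) = -227920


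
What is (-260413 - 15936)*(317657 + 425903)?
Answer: -205482062440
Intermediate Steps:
(-260413 - 15936)*(317657 + 425903) = -276349*743560 = -205482062440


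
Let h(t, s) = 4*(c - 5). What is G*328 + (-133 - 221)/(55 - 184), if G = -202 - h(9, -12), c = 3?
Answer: -2736058/43 ≈ -63629.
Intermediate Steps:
h(t, s) = -8 (h(t, s) = 4*(3 - 5) = 4*(-2) = -8)
G = -194 (G = -202 - 1*(-8) = -202 + 8 = -194)
G*328 + (-133 - 221)/(55 - 184) = -194*328 + (-133 - 221)/(55 - 184) = -63632 - 354/(-129) = -63632 - 354*(-1/129) = -63632 + 118/43 = -2736058/43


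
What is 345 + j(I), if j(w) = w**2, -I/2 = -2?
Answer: 361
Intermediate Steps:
I = 4 (I = -2*(-2) = 4)
345 + j(I) = 345 + 4**2 = 345 + 16 = 361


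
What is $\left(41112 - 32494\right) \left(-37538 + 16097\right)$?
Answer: $-184778538$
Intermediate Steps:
$\left(41112 - 32494\right) \left(-37538 + 16097\right) = 8618 \left(-21441\right) = -184778538$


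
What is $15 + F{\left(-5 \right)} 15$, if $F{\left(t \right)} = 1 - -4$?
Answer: $90$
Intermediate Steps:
$F{\left(t \right)} = 5$ ($F{\left(t \right)} = 1 + 4 = 5$)
$15 + F{\left(-5 \right)} 15 = 15 + 5 \cdot 15 = 15 + 75 = 90$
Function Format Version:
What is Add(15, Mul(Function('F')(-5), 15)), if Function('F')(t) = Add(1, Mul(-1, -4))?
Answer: 90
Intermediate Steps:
Function('F')(t) = 5 (Function('F')(t) = Add(1, 4) = 5)
Add(15, Mul(Function('F')(-5), 15)) = Add(15, Mul(5, 15)) = Add(15, 75) = 90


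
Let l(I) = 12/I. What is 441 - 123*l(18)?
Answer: 359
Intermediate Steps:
441 - 123*l(18) = 441 - 1476/18 = 441 - 123*2/3 = 441 - 82 = 359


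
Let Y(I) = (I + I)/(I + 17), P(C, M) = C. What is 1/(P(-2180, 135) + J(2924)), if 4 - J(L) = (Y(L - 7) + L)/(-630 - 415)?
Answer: -306603/666309643 ≈ -0.00046015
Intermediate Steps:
Y(I) = 2*I/(17 + I) (Y(I) = (2*I)/(17 + I) = 2*I/(17 + I))
J(L) = 4 + L/1045 + 2*(-7 + L)/(1045*(10 + L)) (J(L) = 4 - (2*(L - 7)/(17 + (L - 7)) + L)/(-630 - 415) = 4 - (2*(-7 + L)/(17 + (-7 + L)) + L)/(-1045) = 4 - (2*(-7 + L)/(10 + L) + L)*(-1)/1045 = 4 - (L + 2*(-7 + L)/(10 + L))*(-1)/1045 = 4 - (-L/1045 - 2*(-7 + L)/(1045*(10 + L))) = 4 + (L/1045 + 2*(-7 + L)/(1045*(10 + L))) = 4 + L/1045 + 2*(-7 + L)/(1045*(10 + L)))
1/(P(-2180, 135) + J(2924)) = 1/(-2180 + (41786 + 2924**2 + 4192*2924)/(1045*(10 + 2924))) = 1/(-2180 + (1/1045)*(41786 + 8549776 + 12257408)/2934) = 1/(-2180 + (1/1045)*(1/2934)*20848970) = 1/(-2180 + 2084897/306603) = 1/(-666309643/306603) = -306603/666309643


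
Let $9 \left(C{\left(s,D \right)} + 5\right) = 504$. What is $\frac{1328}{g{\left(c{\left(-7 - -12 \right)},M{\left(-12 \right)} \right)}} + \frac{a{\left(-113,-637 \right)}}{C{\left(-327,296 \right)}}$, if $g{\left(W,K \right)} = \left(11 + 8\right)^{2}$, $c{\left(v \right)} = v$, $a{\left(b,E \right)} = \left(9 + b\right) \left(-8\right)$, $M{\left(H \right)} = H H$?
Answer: $\frac{368080}{18411} \approx 19.992$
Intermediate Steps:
$C{\left(s,D \right)} = 51$ ($C{\left(s,D \right)} = -5 + \frac{1}{9} \cdot 504 = -5 + 56 = 51$)
$M{\left(H \right)} = H^{2}$
$a{\left(b,E \right)} = -72 - 8 b$
$g{\left(W,K \right)} = 361$ ($g{\left(W,K \right)} = 19^{2} = 361$)
$\frac{1328}{g{\left(c{\left(-7 - -12 \right)},M{\left(-12 \right)} \right)}} + \frac{a{\left(-113,-637 \right)}}{C{\left(-327,296 \right)}} = \frac{1328}{361} + \frac{-72 - -904}{51} = 1328 \cdot \frac{1}{361} + \left(-72 + 904\right) \frac{1}{51} = \frac{1328}{361} + 832 \cdot \frac{1}{51} = \frac{1328}{361} + \frac{832}{51} = \frac{368080}{18411}$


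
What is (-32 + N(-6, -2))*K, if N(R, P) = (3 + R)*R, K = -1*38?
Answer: 532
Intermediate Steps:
K = -38
N(R, P) = R*(3 + R)
(-32 + N(-6, -2))*K = (-32 - 6*(3 - 6))*(-38) = (-32 - 6*(-3))*(-38) = (-32 + 18)*(-38) = -14*(-38) = 532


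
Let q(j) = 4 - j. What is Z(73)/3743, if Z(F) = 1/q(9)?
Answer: -1/18715 ≈ -5.3433e-5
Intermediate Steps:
Z(F) = -⅕ (Z(F) = 1/(4 - 1*9) = 1/(4 - 9) = 1/(-5) = -⅕)
Z(73)/3743 = -⅕/3743 = -⅕*1/3743 = -1/18715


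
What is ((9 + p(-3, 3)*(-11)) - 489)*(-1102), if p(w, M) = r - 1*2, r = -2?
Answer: 480472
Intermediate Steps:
p(w, M) = -4 (p(w, M) = -2 - 1*2 = -2 - 2 = -4)
((9 + p(-3, 3)*(-11)) - 489)*(-1102) = ((9 - 4*(-11)) - 489)*(-1102) = ((9 + 44) - 489)*(-1102) = (53 - 489)*(-1102) = -436*(-1102) = 480472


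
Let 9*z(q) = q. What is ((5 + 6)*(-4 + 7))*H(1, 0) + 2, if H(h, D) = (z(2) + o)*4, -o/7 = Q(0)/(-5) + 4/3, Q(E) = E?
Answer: -3602/3 ≈ -1200.7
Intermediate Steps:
z(q) = q/9
o = -28/3 (o = -7*(0/(-5) + 4/3) = -7*(0*(-⅕) + 4*(⅓)) = -7*(0 + 4/3) = -7*4/3 = -28/3 ≈ -9.3333)
H(h, D) = -328/9 (H(h, D) = ((⅑)*2 - 28/3)*4 = (2/9 - 28/3)*4 = -82/9*4 = -328/9)
((5 + 6)*(-4 + 7))*H(1, 0) + 2 = ((5 + 6)*(-4 + 7))*(-328/9) + 2 = (11*3)*(-328/9) + 2 = 33*(-328/9) + 2 = -3608/3 + 2 = -3602/3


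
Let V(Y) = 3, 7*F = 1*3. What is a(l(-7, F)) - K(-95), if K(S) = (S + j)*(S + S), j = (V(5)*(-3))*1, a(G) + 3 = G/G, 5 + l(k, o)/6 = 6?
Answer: -19762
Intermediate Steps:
F = 3/7 (F = (1*3)/7 = (⅐)*3 = 3/7 ≈ 0.42857)
l(k, o) = 6 (l(k, o) = -30 + 6*6 = -30 + 36 = 6)
a(G) = -2 (a(G) = -3 + G/G = -3 + 1 = -2)
j = -9 (j = (3*(-3))*1 = -9*1 = -9)
K(S) = 2*S*(-9 + S) (K(S) = (S - 9)*(S + S) = (-9 + S)*(2*S) = 2*S*(-9 + S))
a(l(-7, F)) - K(-95) = -2 - 2*(-95)*(-9 - 95) = -2 - 2*(-95)*(-104) = -2 - 1*19760 = -2 - 19760 = -19762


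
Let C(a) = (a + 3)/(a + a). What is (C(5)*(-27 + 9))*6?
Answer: -432/5 ≈ -86.400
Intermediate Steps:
C(a) = (3 + a)/(2*a) (C(a) = (3 + a)/((2*a)) = (3 + a)*(1/(2*a)) = (3 + a)/(2*a))
(C(5)*(-27 + 9))*6 = (((½)*(3 + 5)/5)*(-27 + 9))*6 = (((½)*(⅕)*8)*(-18))*6 = ((⅘)*(-18))*6 = -72/5*6 = -432/5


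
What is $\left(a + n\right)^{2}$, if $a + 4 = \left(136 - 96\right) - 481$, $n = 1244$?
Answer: $638401$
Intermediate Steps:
$a = -445$ ($a = -4 + \left(\left(136 - 96\right) - 481\right) = -4 + \left(40 - 481\right) = -4 - 441 = -445$)
$\left(a + n\right)^{2} = \left(-445 + 1244\right)^{2} = 799^{2} = 638401$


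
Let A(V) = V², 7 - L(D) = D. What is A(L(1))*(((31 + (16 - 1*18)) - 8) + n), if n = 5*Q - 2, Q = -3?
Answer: 144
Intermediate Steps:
L(D) = 7 - D
n = -17 (n = 5*(-3) - 2 = -15 - 2 = -17)
A(L(1))*(((31 + (16 - 1*18)) - 8) + n) = (7 - 1*1)²*(((31 + (16 - 1*18)) - 8) - 17) = (7 - 1)²*(((31 + (16 - 18)) - 8) - 17) = 6²*(((31 - 2) - 8) - 17) = 36*((29 - 8) - 17) = 36*(21 - 17) = 36*4 = 144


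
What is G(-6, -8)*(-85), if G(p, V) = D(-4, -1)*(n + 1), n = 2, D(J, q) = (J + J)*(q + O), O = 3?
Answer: 4080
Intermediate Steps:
D(J, q) = 2*J*(3 + q) (D(J, q) = (J + J)*(q + 3) = (2*J)*(3 + q) = 2*J*(3 + q))
G(p, V) = -48 (G(p, V) = (2*(-4)*(3 - 1))*(2 + 1) = (2*(-4)*2)*3 = -16*3 = -48)
G(-6, -8)*(-85) = -48*(-85) = 4080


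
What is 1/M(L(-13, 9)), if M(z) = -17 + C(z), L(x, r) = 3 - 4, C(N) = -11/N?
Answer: -⅙ ≈ -0.16667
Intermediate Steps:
L(x, r) = -1
M(z) = -17 - 11/z
1/M(L(-13, 9)) = 1/(-17 - 11/(-1)) = 1/(-17 - 11*(-1)) = 1/(-17 + 11) = 1/(-6) = -⅙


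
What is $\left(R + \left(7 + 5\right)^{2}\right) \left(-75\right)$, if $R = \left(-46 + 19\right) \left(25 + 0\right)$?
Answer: $39825$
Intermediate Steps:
$R = -675$ ($R = \left(-27\right) 25 = -675$)
$\left(R + \left(7 + 5\right)^{2}\right) \left(-75\right) = \left(-675 + \left(7 + 5\right)^{2}\right) \left(-75\right) = \left(-675 + 12^{2}\right) \left(-75\right) = \left(-675 + 144\right) \left(-75\right) = \left(-531\right) \left(-75\right) = 39825$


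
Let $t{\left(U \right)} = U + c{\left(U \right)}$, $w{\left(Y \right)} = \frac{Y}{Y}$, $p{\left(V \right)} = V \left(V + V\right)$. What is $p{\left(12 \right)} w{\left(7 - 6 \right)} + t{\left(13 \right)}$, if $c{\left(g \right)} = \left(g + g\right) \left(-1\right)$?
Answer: $275$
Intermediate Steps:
$p{\left(V \right)} = 2 V^{2}$ ($p{\left(V \right)} = V 2 V = 2 V^{2}$)
$w{\left(Y \right)} = 1$
$c{\left(g \right)} = - 2 g$ ($c{\left(g \right)} = 2 g \left(-1\right) = - 2 g$)
$t{\left(U \right)} = - U$ ($t{\left(U \right)} = U - 2 U = - U$)
$p{\left(12 \right)} w{\left(7 - 6 \right)} + t{\left(13 \right)} = 2 \cdot 12^{2} \cdot 1 - 13 = 2 \cdot 144 \cdot 1 - 13 = 288 \cdot 1 - 13 = 288 - 13 = 275$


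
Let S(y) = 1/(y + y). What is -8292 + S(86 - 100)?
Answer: -232177/28 ≈ -8292.0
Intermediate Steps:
S(y) = 1/(2*y)
-8292 + S(86 - 100) = -8292 + 1/(2*(86 - 100)) = -8292 + (1/2)/(-14) = -8292 + (1/2)*(-1/14) = -8292 - 1/28 = -232177/28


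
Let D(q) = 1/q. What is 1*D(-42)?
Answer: -1/42 ≈ -0.023810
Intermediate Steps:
1*D(-42) = 1/(-42) = 1*(-1/42) = -1/42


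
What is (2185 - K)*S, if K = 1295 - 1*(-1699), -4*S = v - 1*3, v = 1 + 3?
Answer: 809/4 ≈ 202.25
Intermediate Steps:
v = 4
S = -1/4 (S = -(4 - 1*3)/4 = -(4 - 3)/4 = -1/4*1 = -1/4 ≈ -0.25000)
K = 2994 (K = 1295 + 1699 = 2994)
(2185 - K)*S = (2185 - 1*2994)*(-1/4) = (2185 - 2994)*(-1/4) = -809*(-1/4) = 809/4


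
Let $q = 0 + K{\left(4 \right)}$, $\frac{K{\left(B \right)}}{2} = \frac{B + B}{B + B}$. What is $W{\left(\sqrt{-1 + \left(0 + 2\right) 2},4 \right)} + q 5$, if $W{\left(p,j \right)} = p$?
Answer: $10 + \sqrt{3} \approx 11.732$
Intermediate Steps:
$K{\left(B \right)} = 2$ ($K{\left(B \right)} = 2 \frac{B + B}{B + B} = 2 \frac{2 B}{2 B} = 2 \cdot 2 B \frac{1}{2 B} = 2 \cdot 1 = 2$)
$q = 2$ ($q = 0 + 2 = 2$)
$W{\left(\sqrt{-1 + \left(0 + 2\right) 2},4 \right)} + q 5 = \sqrt{-1 + \left(0 + 2\right) 2} + 2 \cdot 5 = \sqrt{-1 + 2 \cdot 2} + 10 = \sqrt{-1 + 4} + 10 = \sqrt{3} + 10 = 10 + \sqrt{3}$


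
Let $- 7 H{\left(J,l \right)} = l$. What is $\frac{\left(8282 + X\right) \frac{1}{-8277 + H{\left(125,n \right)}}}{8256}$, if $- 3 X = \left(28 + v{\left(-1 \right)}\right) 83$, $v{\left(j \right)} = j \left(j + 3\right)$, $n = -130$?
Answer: $- \frac{4963}{44744166} \approx -0.00011092$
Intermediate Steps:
$H{\left(J,l \right)} = - \frac{l}{7}$
$v{\left(j \right)} = j \left(3 + j\right)$
$X = - \frac{2158}{3}$ ($X = - \frac{\left(28 - \left(3 - 1\right)\right) 83}{3} = - \frac{\left(28 - 2\right) 83}{3} = - \frac{26 \cdot 83}{3} = \left(- \frac{1}{3}\right) 2158 = - \frac{2158}{3} \approx -719.33$)
$\frac{\left(8282 + X\right) \frac{1}{-8277 + H{\left(125,n \right)}}}{8256} = \frac{\left(8282 - \frac{2158}{3}\right) \frac{1}{-8277 - - \frac{130}{7}}}{8256} = \frac{22688}{3 \left(-8277 + \frac{130}{7}\right)} \frac{1}{8256} = \frac{22688}{3 \left(- \frac{57809}{7}\right)} \frac{1}{8256} = \frac{22688}{3} \left(- \frac{7}{57809}\right) \frac{1}{8256} = \left(- \frac{158816}{173427}\right) \frac{1}{8256} = - \frac{4963}{44744166}$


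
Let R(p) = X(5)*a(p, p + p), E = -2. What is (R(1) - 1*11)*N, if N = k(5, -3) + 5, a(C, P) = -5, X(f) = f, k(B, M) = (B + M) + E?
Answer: -180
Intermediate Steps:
k(B, M) = -2 + B + M (k(B, M) = (B + M) - 2 = -2 + B + M)
R(p) = -25 (R(p) = 5*(-5) = -25)
N = 5 (N = (-2 + 5 - 3) + 5 = 0 + 5 = 5)
(R(1) - 1*11)*N = (-25 - 1*11)*5 = (-25 - 11)*5 = -36*5 = -180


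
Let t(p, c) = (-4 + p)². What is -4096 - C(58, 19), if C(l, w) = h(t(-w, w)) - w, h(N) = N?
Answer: -4606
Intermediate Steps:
C(l, w) = (-4 - w)² - w
-4096 - C(58, 19) = -4096 - ((4 + 19)² - 1*19) = -4096 - (23² - 19) = -4096 - (529 - 19) = -4096 - 1*510 = -4096 - 510 = -4606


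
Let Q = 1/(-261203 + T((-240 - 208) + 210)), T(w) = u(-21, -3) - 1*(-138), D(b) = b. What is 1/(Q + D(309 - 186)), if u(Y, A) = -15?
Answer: 261080/32112839 ≈ 0.0081301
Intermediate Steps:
T(w) = 123 (T(w) = -15 - 1*(-138) = -15 + 138 = 123)
Q = -1/261080 (Q = 1/(-261203 + 123) = 1/(-261080) = -1/261080 ≈ -3.8302e-6)
1/(Q + D(309 - 186)) = 1/(-1/261080 + (309 - 186)) = 1/(-1/261080 + 123) = 1/(32112839/261080) = 261080/32112839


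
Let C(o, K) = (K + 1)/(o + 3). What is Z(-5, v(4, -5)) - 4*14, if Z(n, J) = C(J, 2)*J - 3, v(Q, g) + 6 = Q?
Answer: -65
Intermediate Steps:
C(o, K) = (1 + K)/(3 + o)
v(Q, g) = -6 + Q
Z(n, J) = -3 + 3*J/(3 + J) (Z(n, J) = ((1 + 2)/(3 + J))*J - 3 = (3/(3 + J))*J - 3 = 3*J/(3 + J) - 3 = -3 + 3*J/(3 + J))
Z(-5, v(4, -5)) - 4*14 = -9/(3 + (-6 + 4)) - 4*14 = -9/(3 - 2) - 56 = -9/1 - 56 = -9*1 - 56 = -9 - 56 = -65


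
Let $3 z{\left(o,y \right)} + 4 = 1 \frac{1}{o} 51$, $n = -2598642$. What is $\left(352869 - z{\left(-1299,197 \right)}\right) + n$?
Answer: $- \frac{972419126}{433} \approx -2.2458 \cdot 10^{6}$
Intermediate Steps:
$z{\left(o,y \right)} = - \frac{4}{3} + \frac{17}{o}$ ($z{\left(o,y \right)} = - \frac{4}{3} + \frac{1 \frac{1}{o} 51}{3} = - \frac{4}{3} + \frac{\frac{1}{o} 51}{3} = - \frac{4}{3} + \frac{51 \frac{1}{o}}{3} = - \frac{4}{3} + \frac{17}{o}$)
$\left(352869 - z{\left(-1299,197 \right)}\right) + n = \left(352869 - \left(- \frac{4}{3} + \frac{17}{-1299}\right)\right) - 2598642 = \left(352869 - \left(- \frac{4}{3} + 17 \left(- \frac{1}{1299}\right)\right)\right) - 2598642 = \left(352869 - \left(- \frac{4}{3} - \frac{17}{1299}\right)\right) - 2598642 = \left(352869 - - \frac{583}{433}\right) - 2598642 = \left(352869 + \frac{583}{433}\right) - 2598642 = \frac{152792860}{433} - 2598642 = - \frac{972419126}{433}$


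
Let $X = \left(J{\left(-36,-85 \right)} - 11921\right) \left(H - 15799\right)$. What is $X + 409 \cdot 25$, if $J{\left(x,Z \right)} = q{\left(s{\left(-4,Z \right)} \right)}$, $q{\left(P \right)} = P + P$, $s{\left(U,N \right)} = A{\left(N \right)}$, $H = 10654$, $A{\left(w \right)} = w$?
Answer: $62218420$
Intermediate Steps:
$s{\left(U,N \right)} = N$
$q{\left(P \right)} = 2 P$
$J{\left(x,Z \right)} = 2 Z$
$X = 62208195$ ($X = \left(2 \left(-85\right) - 11921\right) \left(10654 - 15799\right) = \left(-170 - 11921\right) \left(-5145\right) = \left(-12091\right) \left(-5145\right) = 62208195$)
$X + 409 \cdot 25 = 62208195 + 409 \cdot 25 = 62208195 + 10225 = 62218420$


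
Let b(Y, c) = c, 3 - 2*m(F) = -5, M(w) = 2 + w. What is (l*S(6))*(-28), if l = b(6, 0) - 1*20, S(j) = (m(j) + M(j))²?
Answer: 80640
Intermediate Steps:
m(F) = 4 (m(F) = 3/2 - ½*(-5) = 3/2 + 5/2 = 4)
S(j) = (6 + j)² (S(j) = (4 + (2 + j))² = (6 + j)²)
l = -20 (l = 0 - 1*20 = 0 - 20 = -20)
(l*S(6))*(-28) = -20*(6 + 6)²*(-28) = -20*12²*(-28) = -20*144*(-28) = -2880*(-28) = 80640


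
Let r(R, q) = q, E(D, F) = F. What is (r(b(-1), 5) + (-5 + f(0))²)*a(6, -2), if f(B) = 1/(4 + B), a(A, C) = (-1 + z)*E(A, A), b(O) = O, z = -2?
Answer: -3969/8 ≈ -496.13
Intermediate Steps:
a(A, C) = -3*A (a(A, C) = (-1 - 2)*A = -3*A)
(r(b(-1), 5) + (-5 + f(0))²)*a(6, -2) = (5 + (-5 + 1/(4 + 0))²)*(-3*6) = (5 + (-5 + 1/4)²)*(-18) = (5 + (-5 + ¼)²)*(-18) = (5 + (-19/4)²)*(-18) = (5 + 361/16)*(-18) = (441/16)*(-18) = -3969/8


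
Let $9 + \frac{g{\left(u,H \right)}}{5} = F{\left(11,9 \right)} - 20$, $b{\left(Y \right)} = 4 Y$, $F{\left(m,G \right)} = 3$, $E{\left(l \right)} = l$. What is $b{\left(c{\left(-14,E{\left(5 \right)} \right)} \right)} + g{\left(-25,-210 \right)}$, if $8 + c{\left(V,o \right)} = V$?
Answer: $-218$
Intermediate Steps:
$c{\left(V,o \right)} = -8 + V$
$g{\left(u,H \right)} = -130$ ($g{\left(u,H \right)} = -45 + 5 \left(3 - 20\right) = -45 + 5 \left(-17\right) = -45 - 85 = -130$)
$b{\left(c{\left(-14,E{\left(5 \right)} \right)} \right)} + g{\left(-25,-210 \right)} = 4 \left(-8 - 14\right) - 130 = 4 \left(-22\right) - 130 = -88 - 130 = -218$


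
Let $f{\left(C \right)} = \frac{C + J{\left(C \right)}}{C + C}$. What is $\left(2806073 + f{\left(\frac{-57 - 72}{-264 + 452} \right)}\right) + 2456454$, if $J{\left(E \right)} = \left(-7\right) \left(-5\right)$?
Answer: $\frac{1357725515}{258} \approx 5.2625 \cdot 10^{6}$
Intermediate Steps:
$J{\left(E \right)} = 35$
$f{\left(C \right)} = \frac{35 + C}{2 C}$ ($f{\left(C \right)} = \frac{C + 35}{C + C} = \frac{35 + C}{2 C}$)
$\left(2806073 + f{\left(\frac{-57 - 72}{-264 + 452} \right)}\right) + 2456454 = \left(2806073 + \frac{35 + \frac{-57 - 72}{-264 + 452}}{2 \frac{-57 - 72}{-264 + 452}}\right) + 2456454 = \left(2806073 + \frac{35 - \frac{129}{188}}{2 \left(- \frac{129}{188}\right)}\right) + 2456454 = \left(2806073 + \frac{1}{2} \left(- \frac{188}{129}\right) \frac{6451}{188}\right) + 2456454 = \left(2806073 - \frac{6451}{258}\right) + 2456454 = \frac{723960383}{258} + 2456454 = \frac{1357725515}{258}$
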